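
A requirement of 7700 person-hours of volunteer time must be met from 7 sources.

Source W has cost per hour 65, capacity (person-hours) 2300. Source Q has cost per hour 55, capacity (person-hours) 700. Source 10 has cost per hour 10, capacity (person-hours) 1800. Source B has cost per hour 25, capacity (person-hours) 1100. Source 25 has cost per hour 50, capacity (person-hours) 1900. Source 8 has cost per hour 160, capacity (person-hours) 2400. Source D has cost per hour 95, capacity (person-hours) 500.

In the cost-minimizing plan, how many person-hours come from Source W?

Cheapest first:
Source 10 (10): use full 1800 → 5900 person-hours to go.
Source B (25): use full 1100 → 4800 person-hours to go.
Source 25 at 50: take all 1900 person-hours → 2900 still needed.
Source Q (55): use full 700 → 2200 person-hours to go.
Source W (65): take the remaining 2200 → done.
Source D, Source 8: unused.

2200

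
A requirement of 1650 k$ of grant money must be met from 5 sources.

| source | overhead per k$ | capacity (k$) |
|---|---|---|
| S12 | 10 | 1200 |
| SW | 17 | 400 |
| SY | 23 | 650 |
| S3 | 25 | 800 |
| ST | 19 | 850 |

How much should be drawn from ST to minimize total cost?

Cheapest first:
Take 1200 from S12 at 10 ; need 450 more.
SW (17): use full 400 ; 50 k$ to go.
Take 50 from ST at 19 to finish.
SY, S3: unused.

50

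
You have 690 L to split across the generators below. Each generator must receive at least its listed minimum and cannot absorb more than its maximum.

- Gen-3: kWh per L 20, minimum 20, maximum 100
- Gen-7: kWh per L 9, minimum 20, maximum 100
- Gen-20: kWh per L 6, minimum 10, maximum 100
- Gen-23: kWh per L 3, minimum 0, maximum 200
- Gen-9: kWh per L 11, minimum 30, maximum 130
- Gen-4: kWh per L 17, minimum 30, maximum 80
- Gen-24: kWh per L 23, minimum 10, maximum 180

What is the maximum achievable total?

10430

Meeting every minimum uses 20+20+10+0+30+30+10 = 120 L, leaving 570.
Highest kWh per L first: Gen-24 23 > Gen-3 20 > Gen-4 17 > Gen-9 11 > Gen-7 9 > Gen-20 6 > Gen-23 3.
Gen-24 takes 170 more to reach its cap of 180 — 400 left.
Gen-3 takes 80 more to reach its cap of 100 — 320 left.
Give Gen-4 50 more to hit its cap of 80 — 270 left.
Give Gen-9 100 more to hit its cap of 130 — 170 left.
Gen-7 takes 80 more to reach its cap of 100 — 90 left.
Give Gen-20 90 more to hit its cap of 100 — 0 left.
Total = 20×100 + 9×100 + 6×100 + 11×130 + 17×80 + 23×180 = 10430.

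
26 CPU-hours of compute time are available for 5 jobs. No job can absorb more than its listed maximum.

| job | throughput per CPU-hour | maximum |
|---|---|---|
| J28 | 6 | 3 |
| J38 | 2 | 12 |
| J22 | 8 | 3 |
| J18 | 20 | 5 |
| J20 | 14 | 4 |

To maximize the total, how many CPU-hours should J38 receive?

11

Highest throughput per CPU-hour first: J18 20 > J20 14 > J22 8 > J28 6 > J38 2.
J18 takes 5 to reach its cap of 5 → 21 left.
Give J20 4 to hit its cap of 4 → 17 left.
J22: +3 to 3 (cap) → 14 left.
J28: +3 to 3 (cap) → 11 left.
J38 has room for 12 but only 11 remain, so it gets 11.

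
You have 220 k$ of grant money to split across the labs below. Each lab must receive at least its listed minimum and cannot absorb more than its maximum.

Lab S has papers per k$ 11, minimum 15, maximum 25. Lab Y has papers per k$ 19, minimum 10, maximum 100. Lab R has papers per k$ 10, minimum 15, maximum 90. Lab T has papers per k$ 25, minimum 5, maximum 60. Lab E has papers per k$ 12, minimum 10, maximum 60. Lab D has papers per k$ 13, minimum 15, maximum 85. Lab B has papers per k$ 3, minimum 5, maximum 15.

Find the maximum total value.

Meeting every minimum uses 15+10+15+5+10+15+5 = 75 k$, leaving 145.
Order the labs by papers per k$: Lab T 25 > Lab Y 19 > Lab D 13 > Lab E 12 > Lab S 11 > Lab R 10 > Lab B 3.
Lab T: +55 to 60 (cap) — 90 left.
Lab Y: +90 to 100 (cap) — 0 left.
Total = 11×15 + 19×100 + 10×15 + 25×60 + 12×10 + 13×15 + 3×5 = 4045.

4045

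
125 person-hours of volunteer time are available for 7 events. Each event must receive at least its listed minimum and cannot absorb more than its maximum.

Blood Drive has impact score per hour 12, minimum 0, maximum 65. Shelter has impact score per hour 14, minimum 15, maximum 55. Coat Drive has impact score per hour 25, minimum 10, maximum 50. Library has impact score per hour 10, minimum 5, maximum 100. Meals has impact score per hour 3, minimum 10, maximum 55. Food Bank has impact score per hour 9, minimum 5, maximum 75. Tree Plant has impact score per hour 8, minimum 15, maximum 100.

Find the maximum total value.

Meeting every minimum uses 0+15+10+5+10+5+15 = 60 person-hours, leaving 65.
Rank by impact score per hour: Coat Drive 25 > Shelter 14 > Blood Drive 12 > Library 10 > Food Bank 9 > Tree Plant 8 > Meals 3.
Coat Drive: +40 to 50 (cap) ; 25 left.
Only 25 left; Shelter takes them to reach 40.
Total = 14×40 + 25×50 + 10×5 + 3×10 + 9×5 + 8×15 = 2055.

2055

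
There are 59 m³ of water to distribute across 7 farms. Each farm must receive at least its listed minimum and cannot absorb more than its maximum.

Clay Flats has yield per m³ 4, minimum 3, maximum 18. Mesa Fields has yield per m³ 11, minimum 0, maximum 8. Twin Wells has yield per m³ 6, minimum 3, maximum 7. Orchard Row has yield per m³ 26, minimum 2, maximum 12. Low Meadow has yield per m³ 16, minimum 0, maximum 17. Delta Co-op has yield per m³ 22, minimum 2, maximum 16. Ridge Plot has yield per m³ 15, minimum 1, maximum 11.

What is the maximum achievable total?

Meeting every minimum uses 3+0+3+2+0+2+1 = 11 m³, leaving 48.
Order the farms by yield per m³: Orchard Row 26 > Delta Co-op 22 > Low Meadow 16 > Ridge Plot 15 > Mesa Fields 11 > Twin Wells 6 > Clay Flats 4.
Orchard Row takes 10 more to reach its cap of 12 — 38 left.
Delta Co-op takes 14 more to reach its cap of 16 — 24 left.
Low Meadow: +17 to 17 (cap) — 7 left.
Ridge Plot: +7 (room for 10) → 8. Pool exhausted.
Total = 4×3 + 6×3 + 26×12 + 16×17 + 22×16 + 15×8 = 1086.

1086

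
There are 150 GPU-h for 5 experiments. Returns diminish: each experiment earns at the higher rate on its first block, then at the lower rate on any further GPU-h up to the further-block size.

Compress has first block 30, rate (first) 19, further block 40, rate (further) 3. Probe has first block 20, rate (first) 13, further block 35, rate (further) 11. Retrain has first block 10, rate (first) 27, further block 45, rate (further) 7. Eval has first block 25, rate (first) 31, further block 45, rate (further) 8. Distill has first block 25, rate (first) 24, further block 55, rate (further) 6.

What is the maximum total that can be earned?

Treat each block as its own option and order by rate: Eval/tier1 31 > Retrain/tier1 27 > Distill/tier1 24 > Compress/tier1 19 > Probe/tier1 13 > Probe/tier2 11 > Eval/tier2 8 > Retrain/tier2 7 > Distill/tier2 6 > Compress/tier2 3.
Eval tier1 at 31: fill all 25 ; 125 left.
Fill Retrain tier1 block (10 at 27) ; 115 left.
Distill/tier1 (24): +25 ; 90 left.
Fill Compress tier1 block (30 at 19) ; 60 left.
Fill Probe tier1 block (20 at 13) ; 40 left.
Fill Probe tier2 block (35 at 11) ; 5 left.
Eval/tier2: +5 of 45 at 8; pool empty.
Total = 31×25 + 27×10 + 24×25 + 19×30 + 13×20 + 11×35 + 8×5 = 2900.

2900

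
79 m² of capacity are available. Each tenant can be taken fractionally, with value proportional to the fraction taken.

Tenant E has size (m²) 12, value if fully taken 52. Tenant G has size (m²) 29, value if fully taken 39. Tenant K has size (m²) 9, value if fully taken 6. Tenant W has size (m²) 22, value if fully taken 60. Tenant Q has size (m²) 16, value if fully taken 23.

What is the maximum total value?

Sort by value density: Tenant E 52/12≈4.33, Tenant W 60/22≈2.73, Tenant Q 23/16≈1.44, Tenant G 39/29≈1.34, Tenant K 6/9≈0.667.
All 12 m² of Tenant E fit (value 52) — 67 remain.
All 22 m² of Tenant W fit (value 60) — 45 remain.
Tenant Q: take in full, 16 m² for value 23 — 29 left.
Tenant G: take in full, 29 m² for value 39 — 0 left.
Total value = 174.

174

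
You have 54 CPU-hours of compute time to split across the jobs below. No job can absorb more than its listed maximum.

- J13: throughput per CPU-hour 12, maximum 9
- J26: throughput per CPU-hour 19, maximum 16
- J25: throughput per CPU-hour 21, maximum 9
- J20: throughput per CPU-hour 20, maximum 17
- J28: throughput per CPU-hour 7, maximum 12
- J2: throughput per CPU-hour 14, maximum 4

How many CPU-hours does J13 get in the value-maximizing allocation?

Rank by throughput per CPU-hour: J25 21 > J20 20 > J26 19 > J2 14 > J13 12 > J28 7.
J25 takes 9 to reach its cap of 9 — 45 left.
J20 takes 17 to reach its cap of 17 — 28 left.
J26 takes 16 to reach its cap of 16 — 12 left.
J2: +4 to 4 (cap) — 8 left.
Only 8 left; J13 takes them to reach 8.

8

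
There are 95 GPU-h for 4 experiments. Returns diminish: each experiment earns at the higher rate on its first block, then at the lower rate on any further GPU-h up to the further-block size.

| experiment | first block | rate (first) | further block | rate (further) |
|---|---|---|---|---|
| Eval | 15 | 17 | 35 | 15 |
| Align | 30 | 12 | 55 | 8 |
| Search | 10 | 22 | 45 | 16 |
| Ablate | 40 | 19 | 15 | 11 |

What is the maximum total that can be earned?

Rank every tier by rate: Search/T1 22 > Ablate/T1 19 > Eval/T1 17 > Search/T2 16 > Eval/T2 15 > Align/T1 12 > Ablate/T2 11 > Align/T2 8.
Fill Search T1 block (10 at 22) — 85 left.
Fill Ablate T1 block (40 at 19) — 45 left.
Eval/T1 (17): +15 — 30 left.
Search T2 at 16: only 30 left, fill 30.
Total = 22×10 + 19×40 + 17×15 + 16×30 = 1715.

1715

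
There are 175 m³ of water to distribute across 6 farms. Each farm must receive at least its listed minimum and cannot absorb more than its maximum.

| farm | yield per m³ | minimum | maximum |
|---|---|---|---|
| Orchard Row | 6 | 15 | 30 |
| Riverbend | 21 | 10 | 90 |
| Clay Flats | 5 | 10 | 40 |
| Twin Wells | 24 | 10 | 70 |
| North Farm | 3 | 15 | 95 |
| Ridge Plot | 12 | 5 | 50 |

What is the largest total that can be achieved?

3185

Meeting every minimum uses 15+10+10+10+15+5 = 65 m³, leaving 110.
Order the farms by yield per m³: Twin Wells 24 > Riverbend 21 > Ridge Plot 12 > Orchard Row 6 > Clay Flats 5 > North Farm 3.
Twin Wells takes 60 more to reach its cap of 70 → 50 left.
Riverbend: +50 (room for 80) → 60. Pool exhausted.
Total = 6×15 + 21×60 + 5×10 + 24×70 + 3×15 + 12×5 = 3185.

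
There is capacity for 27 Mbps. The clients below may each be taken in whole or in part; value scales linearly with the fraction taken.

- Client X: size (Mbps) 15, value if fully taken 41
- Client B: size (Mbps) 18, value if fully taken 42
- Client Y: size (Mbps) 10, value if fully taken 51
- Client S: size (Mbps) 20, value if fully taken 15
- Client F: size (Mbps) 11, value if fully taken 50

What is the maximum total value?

117.4

Best value per unit of size first: Client Y 51/10≈5.1, Client F 50/11≈4.55, Client X 41/15≈2.73, Client B 42/18≈2.33, Client S 15/20≈0.75.
Take all of Client Y (10 Mbps, value 51) → 17 Mbps left.
Take all of Client F (11 Mbps, value 50) → 6 Mbps left.
Only 6 Mbps remain; take 6/15 of Client X for value 41×6/15 = 16.4.
Total value = 117.4.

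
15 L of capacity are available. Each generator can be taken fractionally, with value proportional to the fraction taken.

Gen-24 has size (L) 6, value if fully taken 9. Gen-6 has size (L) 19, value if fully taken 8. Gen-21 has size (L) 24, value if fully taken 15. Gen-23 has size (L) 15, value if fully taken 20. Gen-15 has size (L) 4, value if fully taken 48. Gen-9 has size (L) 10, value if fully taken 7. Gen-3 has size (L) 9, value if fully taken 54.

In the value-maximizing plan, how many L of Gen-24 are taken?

2

Sort by value density: Gen-15 48/4≈12, Gen-3 54/9≈6, Gen-24 9/6≈1.5, Gen-23 20/15≈1.33, Gen-9 7/10≈0.7, Gen-21 15/24≈0.625, Gen-6 8/19≈0.421.
Take all of Gen-15 (4 L, value 48) → 11 L left.
Take all of Gen-3 (9 L, value 54) → 2 L left.
2 L left: a 2/6 share of Gen-24 gives 9×2/6 = 3.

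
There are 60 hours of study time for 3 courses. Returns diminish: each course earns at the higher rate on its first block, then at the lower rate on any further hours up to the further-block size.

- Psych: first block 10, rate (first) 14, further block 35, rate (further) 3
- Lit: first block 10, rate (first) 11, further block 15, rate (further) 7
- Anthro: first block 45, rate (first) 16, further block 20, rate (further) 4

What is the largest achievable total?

915

Order all 6 blocks by rate: Anthro/first 16 > Psych/first 14 > Lit/first 11 > Lit/second 7 > Anthro/second 4 > Psych/second 3.
Anthro/first (16): +45 ; 15 left.
Fill Psych first block (10 at 14) ; 5 left.
Lit first at 11: only 5 left, fill 5.
Total = 16×45 + 14×10 + 11×5 = 915.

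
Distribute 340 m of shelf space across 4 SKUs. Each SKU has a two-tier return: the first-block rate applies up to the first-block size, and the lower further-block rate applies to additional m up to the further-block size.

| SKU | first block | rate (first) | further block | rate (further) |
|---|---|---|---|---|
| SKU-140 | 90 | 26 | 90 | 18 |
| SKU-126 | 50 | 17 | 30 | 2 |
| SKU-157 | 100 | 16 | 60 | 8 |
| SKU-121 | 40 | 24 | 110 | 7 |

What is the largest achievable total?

6890

Treat each block as its own option and order by rate: SKU-140/first 26 > SKU-121/first 24 > SKU-140/second 18 > SKU-126/first 17 > SKU-157/first 16 > SKU-157/second 8 > SKU-121/second 7 > SKU-126/second 2.
SKU-140/first (26): +90 → 250 left.
SKU-121/first (24): +40 → 210 left.
SKU-140 second at 18: fill all 90 → 120 left.
Fill SKU-126 first block (50 at 17) → 70 left.
SKU-157/first: +70 of 100 at 16; pool empty.
Total = 26×90 + 24×40 + 18×90 + 17×50 + 16×70 = 6890.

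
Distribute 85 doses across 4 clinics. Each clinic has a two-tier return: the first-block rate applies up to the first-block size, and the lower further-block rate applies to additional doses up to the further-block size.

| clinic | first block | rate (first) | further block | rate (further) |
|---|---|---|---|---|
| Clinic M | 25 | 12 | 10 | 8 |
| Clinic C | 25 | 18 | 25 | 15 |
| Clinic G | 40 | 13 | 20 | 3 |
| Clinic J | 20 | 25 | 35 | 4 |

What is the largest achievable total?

Order all 8 blocks by rate: Clinic J/tier1 25 > Clinic C/tier1 18 > Clinic C/tier2 15 > Clinic G/tier1 13 > Clinic M/tier1 12 > Clinic M/tier2 8 > Clinic J/tier2 4 > Clinic G/tier2 3.
Clinic J/tier1 (25): +20 — 65 left.
Fill Clinic C tier1 block (25 at 18) — 40 left.
Clinic C/tier2 (15): +25 — 15 left.
Clinic G/tier1: +15 of 40 at 13; pool empty.
Total = 25×20 + 18×25 + 15×25 + 13×15 = 1520.

1520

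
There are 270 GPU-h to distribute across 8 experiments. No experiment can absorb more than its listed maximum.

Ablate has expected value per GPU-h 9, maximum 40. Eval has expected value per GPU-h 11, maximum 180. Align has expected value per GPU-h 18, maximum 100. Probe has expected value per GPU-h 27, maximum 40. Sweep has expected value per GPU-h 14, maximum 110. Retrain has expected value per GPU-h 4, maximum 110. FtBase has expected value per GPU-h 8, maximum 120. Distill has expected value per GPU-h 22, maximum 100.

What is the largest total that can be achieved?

Rank by expected value per GPU-h: Probe 27 > Distill 22 > Align 18 > Sweep 14 > Eval 11 > Ablate 9 > FtBase 8 > Retrain 4.
Probe: +40 to 40 (cap) ; 230 left.
Distill: +100 to 100 (cap) ; 130 left.
Align: +100 to 100 (cap) ; 30 left.
Sweep has room for 110 but only 30 remain, so it gets 30.
Total = 18×100 + 27×40 + 14×30 + 22×100 = 5500.

5500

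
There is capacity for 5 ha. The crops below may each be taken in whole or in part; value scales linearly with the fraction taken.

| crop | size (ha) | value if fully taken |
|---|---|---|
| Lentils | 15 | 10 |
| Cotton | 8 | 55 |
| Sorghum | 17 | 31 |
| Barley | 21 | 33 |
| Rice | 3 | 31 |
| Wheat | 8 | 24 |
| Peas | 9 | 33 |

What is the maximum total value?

Sort by value density: Rice 31/3≈10.3, Cotton 55/8≈6.88, Peas 33/9≈3.67, Wheat 24/8≈3, Sorghum 31/17≈1.82, Barley 33/21≈1.57, Lentils 10/15≈0.667.
Take all of Rice (3 ha, value 31) → 2 ha left.
Fill the last 2 ha with part of Cotton: 2/8 of it earns 13.75.
Total value = 44.75.

44.75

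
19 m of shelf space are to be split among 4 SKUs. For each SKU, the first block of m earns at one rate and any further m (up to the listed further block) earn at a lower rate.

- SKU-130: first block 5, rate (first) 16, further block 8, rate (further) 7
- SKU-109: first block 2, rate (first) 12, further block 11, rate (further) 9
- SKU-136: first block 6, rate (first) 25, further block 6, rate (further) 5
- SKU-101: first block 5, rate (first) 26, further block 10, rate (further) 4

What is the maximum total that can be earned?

393

Treat each block as its own option and order by rate: SKU-101/tier1 26 > SKU-136/tier1 25 > SKU-130/tier1 16 > SKU-109/tier1 12 > SKU-109/tier2 9 > SKU-130/tier2 7 > SKU-136/tier2 5 > SKU-101/tier2 4.
SKU-101 tier1 at 26: fill all 5 — 14 left.
SKU-136/tier1 (25): +6 — 8 left.
Fill SKU-130 tier1 block (5 at 16) — 3 left.
SKU-109 tier1 at 12: fill all 2 — 1 left.
1 remain; put them into SKU-109 tier2 at 9.
Total = 26×5 + 25×6 + 16×5 + 12×2 + 9×1 = 393.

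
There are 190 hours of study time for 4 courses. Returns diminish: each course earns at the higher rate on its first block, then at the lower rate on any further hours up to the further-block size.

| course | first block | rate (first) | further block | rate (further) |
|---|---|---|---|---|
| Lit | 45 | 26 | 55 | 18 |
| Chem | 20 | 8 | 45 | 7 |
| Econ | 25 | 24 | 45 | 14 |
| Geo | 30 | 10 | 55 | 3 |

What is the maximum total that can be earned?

Rank every tier by rate: Lit/tier1 26 > Econ/tier1 24 > Lit/tier2 18 > Econ/tier2 14 > Geo/tier1 10 > Chem/tier1 8 > Chem/tier2 7 > Geo/tier2 3.
Lit/tier1 (26): +45 ; 145 left.
Fill Econ tier1 block (25 at 24) ; 120 left.
Lit tier2 at 18: fill all 55 ; 65 left.
Econ tier2 at 14: fill all 45 ; 20 left.
Geo tier1 at 10: only 20 left, fill 20.
Total = 26×45 + 24×25 + 18×55 + 14×45 + 10×20 = 3590.

3590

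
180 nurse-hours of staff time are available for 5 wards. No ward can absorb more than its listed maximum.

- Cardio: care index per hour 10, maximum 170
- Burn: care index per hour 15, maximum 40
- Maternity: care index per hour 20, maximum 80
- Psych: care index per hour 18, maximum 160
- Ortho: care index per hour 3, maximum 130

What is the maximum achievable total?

Order the wards by care index per hour: Maternity 20 > Psych 18 > Burn 15 > Cardio 10 > Ortho 3.
Maternity takes 80 to reach its cap of 80 → 100 left.
Psych: +100 (room for 160) → 100. Pool exhausted.
Total = 20×80 + 18×100 = 3400.

3400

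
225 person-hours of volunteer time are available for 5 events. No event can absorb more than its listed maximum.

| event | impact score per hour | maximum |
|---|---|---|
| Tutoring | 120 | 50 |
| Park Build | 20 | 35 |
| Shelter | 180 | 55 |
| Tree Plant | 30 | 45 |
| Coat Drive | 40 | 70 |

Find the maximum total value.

20150

Order the events by impact score per hour: Shelter 180 > Tutoring 120 > Coat Drive 40 > Tree Plant 30 > Park Build 20.
Give Shelter 55 to hit its cap of 55 → 170 left.
Tutoring: +50 to 50 (cap) → 120 left.
Coat Drive: +70 to 70 (cap) → 50 left.
Tree Plant takes 45 to reach its cap of 45 → 5 left.
Park Build: +5 (room for 35) → 5. Pool exhausted.
Total = 120×50 + 20×5 + 180×55 + 30×45 + 40×70 = 20150.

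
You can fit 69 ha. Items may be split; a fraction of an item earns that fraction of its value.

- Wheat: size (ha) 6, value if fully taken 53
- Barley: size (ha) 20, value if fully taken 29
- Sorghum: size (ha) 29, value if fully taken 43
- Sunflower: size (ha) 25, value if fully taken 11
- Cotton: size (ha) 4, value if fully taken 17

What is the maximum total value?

146.4

Sort by value density: Wheat 53/6≈8.83, Cotton 17/4≈4.25, Sorghum 43/29≈1.48, Barley 29/20≈1.45, Sunflower 11/25≈0.44.
Wheat: take in full, 6 ha for value 53 — 63 left.
Take all of Cotton (4 ha, value 17) — 59 ha left.
All 29 ha of Sorghum fit (value 43) — 30 remain.
All 20 ha of Barley fit (value 29) — 10 remain.
Only 10 ha remain; take 10/25 of Sunflower for value 11×10/25 = 4.4.
Total value = 146.4.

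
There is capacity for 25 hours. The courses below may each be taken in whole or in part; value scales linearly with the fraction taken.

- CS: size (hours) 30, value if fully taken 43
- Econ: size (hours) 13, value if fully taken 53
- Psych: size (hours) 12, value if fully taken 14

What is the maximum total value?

Best value per unit of size first: Econ 53/13≈4.08, CS 43/30≈1.43, Psych 14/12≈1.17.
Take all of Econ (13 hours, value 53) → 12 hours left.
Fill the last 12 hours with part of CS: 12/30 of it earns 17.2.
Total value = 70.2.

70.2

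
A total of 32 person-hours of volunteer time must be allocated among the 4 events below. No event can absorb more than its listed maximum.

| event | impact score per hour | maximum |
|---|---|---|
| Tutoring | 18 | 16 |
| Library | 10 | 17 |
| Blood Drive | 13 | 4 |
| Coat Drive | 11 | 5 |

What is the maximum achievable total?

465

Rank by impact score per hour: Tutoring 18 > Blood Drive 13 > Coat Drive 11 > Library 10.
Give Tutoring 16 to hit its cap of 16 — 16 left.
Blood Drive takes 4 to reach its cap of 4 — 12 left.
Give Coat Drive 5 to hit its cap of 5 — 7 left.
Library: +7 (room for 17) → 7. Pool exhausted.
Total = 18×16 + 10×7 + 13×4 + 11×5 = 465.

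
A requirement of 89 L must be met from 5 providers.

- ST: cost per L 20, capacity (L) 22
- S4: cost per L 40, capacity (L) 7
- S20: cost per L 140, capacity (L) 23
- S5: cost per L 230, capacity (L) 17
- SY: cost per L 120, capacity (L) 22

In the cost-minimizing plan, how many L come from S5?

Fill from the cheapest provider first.
ST (20): use full 22 ; 67 L to go.
Take 7 from S4 at 40 ; need 60 more.
SY (120): use full 22 ; 38 L to go.
S20 at 140: take all 23 L ; 15 still needed.
Take 15 from S5 at 230 to finish.

15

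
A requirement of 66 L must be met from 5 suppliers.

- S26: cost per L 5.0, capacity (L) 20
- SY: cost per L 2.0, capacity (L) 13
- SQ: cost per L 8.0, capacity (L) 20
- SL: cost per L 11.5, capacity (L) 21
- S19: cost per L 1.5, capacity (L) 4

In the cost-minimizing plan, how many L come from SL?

9

Fill from the cheapest supplier first.
S19 (1.5): use full 4 — 62 L to go.
Take 13 from SY at 2.0 — need 49 more.
S26 (5.0): use full 20 — 29 L to go.
Take 20 from SQ at 8.0 — need 9 more.
Take 9 from SL at 11.5 to finish.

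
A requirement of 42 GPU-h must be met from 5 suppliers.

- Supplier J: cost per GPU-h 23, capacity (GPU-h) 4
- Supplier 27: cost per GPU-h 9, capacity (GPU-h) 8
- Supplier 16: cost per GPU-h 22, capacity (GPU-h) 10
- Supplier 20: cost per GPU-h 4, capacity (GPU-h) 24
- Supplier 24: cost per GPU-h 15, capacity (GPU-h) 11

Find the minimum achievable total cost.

318

Fill from the cheapest supplier first.
Supplier 20 at 4: take all 24 GPU-h → 18 still needed.
Supplier 27 at 9: take all 8 GPU-h → 10 still needed.
Take 10 from Supplier 24 at 15 to finish.
Supplier 16, Supplier J: unused.
Cost = 24×4 + 8×9 + 10×15 = 318.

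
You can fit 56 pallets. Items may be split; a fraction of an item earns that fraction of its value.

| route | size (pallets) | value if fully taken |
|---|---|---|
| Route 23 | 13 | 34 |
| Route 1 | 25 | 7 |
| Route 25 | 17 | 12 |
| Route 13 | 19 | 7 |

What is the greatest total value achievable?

54.96

Sort by value density: Route 23 34/13≈2.62, Route 25 12/17≈0.706, Route 13 7/19≈0.368, Route 1 7/25≈0.28.
All 13 pallets of Route 23 fit (value 34) ; 43 remain.
Take all of Route 25 (17 pallets, value 12) ; 26 pallets left.
Take all of Route 13 (19 pallets, value 7) ; 7 pallets left.
7 pallets left: a 7/25 share of Route 1 gives 7×7/25 = 1.96.
Total value = 54.96.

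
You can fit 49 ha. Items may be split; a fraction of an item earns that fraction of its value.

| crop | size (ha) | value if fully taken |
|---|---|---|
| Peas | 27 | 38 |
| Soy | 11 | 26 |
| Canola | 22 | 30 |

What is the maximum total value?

Rank by value-to-size ratio: Soy 26/11≈2.36, Peas 38/27≈1.41, Canola 30/22≈1.36.
All 11 ha of Soy fit (value 26) ; 38 remain.
Take all of Peas (27 ha, value 38) ; 11 ha left.
11 ha left: a 11/22 share of Canola gives 30×11/22 = 15.
Total value = 79.

79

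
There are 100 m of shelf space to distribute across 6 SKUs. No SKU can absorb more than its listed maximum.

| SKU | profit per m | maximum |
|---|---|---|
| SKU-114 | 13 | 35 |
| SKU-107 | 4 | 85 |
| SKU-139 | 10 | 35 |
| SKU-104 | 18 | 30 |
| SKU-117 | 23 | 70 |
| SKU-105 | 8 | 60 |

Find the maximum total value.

2150

Rank by profit per m: SKU-117 23 > SKU-104 18 > SKU-114 13 > SKU-139 10 > SKU-105 8 > SKU-107 4.
Give SKU-117 70 to hit its cap of 70 → 30 left.
Give SKU-104 30 to hit its cap of 30 → 0 left.
Total = 18×30 + 23×70 = 2150.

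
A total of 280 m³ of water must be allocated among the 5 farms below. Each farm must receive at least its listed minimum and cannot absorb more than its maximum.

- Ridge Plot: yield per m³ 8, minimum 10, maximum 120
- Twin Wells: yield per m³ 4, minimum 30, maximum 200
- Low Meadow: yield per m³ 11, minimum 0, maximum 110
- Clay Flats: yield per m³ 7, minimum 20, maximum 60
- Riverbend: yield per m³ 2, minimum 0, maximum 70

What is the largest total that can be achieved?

Meeting every minimum uses 10+30+0+20+0 = 60 m³, leaving 220.
Rank by yield per m³: Low Meadow 11 > Ridge Plot 8 > Clay Flats 7 > Twin Wells 4 > Riverbend 2.
Give Low Meadow 110 more to hit its cap of 110 — 110 left.
Ridge Plot takes 110 more to reach its cap of 120 — 0 left.
Total = 8×120 + 4×30 + 11×110 + 7×20 = 2430.

2430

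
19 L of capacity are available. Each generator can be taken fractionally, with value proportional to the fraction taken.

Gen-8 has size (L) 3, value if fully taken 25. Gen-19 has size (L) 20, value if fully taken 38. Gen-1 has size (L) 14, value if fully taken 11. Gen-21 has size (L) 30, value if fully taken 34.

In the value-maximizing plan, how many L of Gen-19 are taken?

16

Sort by value density: Gen-8 25/3≈8.33, Gen-19 38/20≈1.9, Gen-21 34/30≈1.13, Gen-1 11/14≈0.786.
Gen-8: take in full, 3 L for value 25 ; 16 left.
Only 16 L remain; take 16/20 of Gen-19 for value 38×16/20 = 30.4.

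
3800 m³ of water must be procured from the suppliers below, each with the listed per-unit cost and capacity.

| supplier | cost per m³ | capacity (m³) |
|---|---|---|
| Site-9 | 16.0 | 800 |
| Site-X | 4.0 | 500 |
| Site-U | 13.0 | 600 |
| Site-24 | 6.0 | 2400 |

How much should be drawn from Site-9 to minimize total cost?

300

Use suppliers in increasing cost order.
Site-X at 4.0: take all 500 m³ — 3300 still needed.
Site-24 (6.0): use full 2400 — 900 m³ to go.
Site-U (13.0): use full 600 — 300 m³ to go.
Site-9 (16.0): take the remaining 300 — done.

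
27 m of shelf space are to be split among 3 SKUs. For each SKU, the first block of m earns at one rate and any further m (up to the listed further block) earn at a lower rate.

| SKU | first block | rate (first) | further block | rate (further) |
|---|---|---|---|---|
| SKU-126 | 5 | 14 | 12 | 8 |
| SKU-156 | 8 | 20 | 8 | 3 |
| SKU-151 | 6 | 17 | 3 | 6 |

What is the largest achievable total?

Treat each block as its own option and order by rate: SKU-156/T1 20 > SKU-151/T1 17 > SKU-126/T1 14 > SKU-126/T2 8 > SKU-151/T2 6 > SKU-156/T2 3.
SKU-156/T1 (20): +8 → 19 left.
SKU-151 T1 at 17: fill all 6 → 13 left.
Fill SKU-126 T1 block (5 at 14) → 8 left.
SKU-126/T2: +8 of 12 at 8; pool empty.
Total = 20×8 + 17×6 + 14×5 + 8×8 = 396.

396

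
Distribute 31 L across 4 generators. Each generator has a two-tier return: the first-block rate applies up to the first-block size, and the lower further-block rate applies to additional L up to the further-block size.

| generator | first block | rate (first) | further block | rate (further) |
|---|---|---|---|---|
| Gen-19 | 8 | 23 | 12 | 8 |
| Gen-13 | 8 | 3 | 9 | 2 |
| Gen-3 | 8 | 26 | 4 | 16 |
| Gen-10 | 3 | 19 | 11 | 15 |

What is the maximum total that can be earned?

633

Treat each block as its own option and order by rate: Gen-3/first 26 > Gen-19/first 23 > Gen-10/first 19 > Gen-3/second 16 > Gen-10/second 15 > Gen-19/second 8 > Gen-13/first 3 > Gen-13/second 2.
Gen-3/first (26): +8 — 23 left.
Gen-19 first at 23: fill all 8 — 15 left.
Fill Gen-10 first block (3 at 19) — 12 left.
Gen-3/second (16): +4 — 8 left.
8 remain; put them into Gen-10 second at 15.
Total = 26×8 + 23×8 + 19×3 + 16×4 + 15×8 = 633.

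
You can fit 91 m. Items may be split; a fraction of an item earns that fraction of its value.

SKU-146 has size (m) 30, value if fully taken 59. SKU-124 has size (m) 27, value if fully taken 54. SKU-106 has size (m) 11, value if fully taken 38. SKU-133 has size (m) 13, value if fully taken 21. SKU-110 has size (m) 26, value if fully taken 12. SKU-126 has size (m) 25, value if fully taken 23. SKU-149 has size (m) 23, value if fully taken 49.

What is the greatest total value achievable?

200

Sort by value density: SKU-106 38/11≈3.45, SKU-149 49/23≈2.13, SKU-124 54/27≈2, SKU-146 59/30≈1.97, SKU-133 21/13≈1.62, SKU-126 23/25≈0.92, SKU-110 12/26≈0.462.
All 11 m of SKU-106 fit (value 38) → 80 remain.
SKU-149: take in full, 23 m for value 49 → 57 left.
SKU-124: take in full, 27 m for value 54 → 30 left.
Take all of SKU-146 (30 m, value 59) → 0 m left.
Total value = 200.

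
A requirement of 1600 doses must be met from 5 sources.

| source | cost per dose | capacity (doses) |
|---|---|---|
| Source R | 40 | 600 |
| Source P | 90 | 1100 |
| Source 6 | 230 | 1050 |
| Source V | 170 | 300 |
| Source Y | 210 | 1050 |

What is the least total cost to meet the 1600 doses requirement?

114000

Fill from the cheapest source first.
Source R at 40: take all 600 doses → 1000 still needed.
Source P (90): take the remaining 1000 → done.
Source V, Source Y, Source 6: unused.
Cost = 600×40 + 1000×90 = 114000.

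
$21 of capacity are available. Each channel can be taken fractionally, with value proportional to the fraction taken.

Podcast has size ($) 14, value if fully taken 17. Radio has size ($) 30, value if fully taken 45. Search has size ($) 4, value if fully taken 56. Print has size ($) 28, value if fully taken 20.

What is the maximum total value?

Best value per unit of size first: Search 56/4≈14, Radio 45/30≈1.5, Podcast 17/14≈1.21, Print 20/28≈0.714.
Search: take in full, 4 $ for value 56 → 17 left.
Only 17 $ remain; take 17/30 of Radio for value 45×17/30 = 25.5.
Total value = 81.5.

81.5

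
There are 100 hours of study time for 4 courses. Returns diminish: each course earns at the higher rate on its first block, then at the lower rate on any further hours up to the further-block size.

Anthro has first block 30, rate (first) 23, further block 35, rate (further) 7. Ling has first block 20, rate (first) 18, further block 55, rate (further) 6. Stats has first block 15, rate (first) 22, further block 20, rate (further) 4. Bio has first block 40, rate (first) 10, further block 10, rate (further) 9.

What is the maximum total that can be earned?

1730

Treat each block as its own option and order by rate: Anthro/tier1 23 > Stats/tier1 22 > Ling/tier1 18 > Bio/tier1 10 > Bio/tier2 9 > Anthro/tier2 7 > Ling/tier2 6 > Stats/tier2 4.
Fill Anthro tier1 block (30 at 23) → 70 left.
Fill Stats tier1 block (15 at 22) → 55 left.
Ling/tier1 (18): +20 → 35 left.
35 remain; put them into Bio tier1 at 10.
Total = 23×30 + 22×15 + 18×20 + 10×35 = 1730.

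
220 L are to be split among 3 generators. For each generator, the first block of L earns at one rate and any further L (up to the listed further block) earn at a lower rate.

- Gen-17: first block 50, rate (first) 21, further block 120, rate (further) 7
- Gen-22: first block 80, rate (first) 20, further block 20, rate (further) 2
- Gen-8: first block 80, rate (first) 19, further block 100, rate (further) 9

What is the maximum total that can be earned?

4260

Rank every tier by rate: Gen-17/first 21 > Gen-22/first 20 > Gen-8/first 19 > Gen-8/second 9 > Gen-17/second 7 > Gen-22/second 2.
Gen-17/first (21): +50 → 170 left.
Gen-22/first (20): +80 → 90 left.
Gen-8 first at 19: fill all 80 → 10 left.
Gen-8/second: +10 of 100 at 9; pool empty.
Total = 21×50 + 20×80 + 19×80 + 9×10 = 4260.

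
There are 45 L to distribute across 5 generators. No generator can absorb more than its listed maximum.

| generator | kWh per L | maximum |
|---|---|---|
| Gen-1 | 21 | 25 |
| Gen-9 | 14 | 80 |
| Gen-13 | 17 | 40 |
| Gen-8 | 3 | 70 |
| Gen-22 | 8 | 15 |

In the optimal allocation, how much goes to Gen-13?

Order the generators by kWh per L: Gen-1 21 > Gen-13 17 > Gen-9 14 > Gen-22 8 > Gen-8 3.
Give Gen-1 25 to hit its cap of 25 — 20 left.
Gen-13 has room for 40 but only 20 remain, so it gets 20.

20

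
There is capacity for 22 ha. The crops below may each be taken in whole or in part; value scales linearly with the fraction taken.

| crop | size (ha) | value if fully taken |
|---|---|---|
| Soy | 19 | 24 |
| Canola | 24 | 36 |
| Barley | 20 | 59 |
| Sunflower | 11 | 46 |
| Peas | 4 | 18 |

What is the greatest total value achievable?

84.65

Best value per unit of size first: Peas 18/4≈4.5, Sunflower 46/11≈4.18, Barley 59/20≈2.95, Canola 36/24≈1.5, Soy 24/19≈1.26.
All 4 ha of Peas fit (value 18) → 18 remain.
Sunflower: take in full, 11 ha for value 46 → 7 left.
Only 7 ha remain; take 7/20 of Barley for value 59×7/20 = 20.65.
Total value = 84.65.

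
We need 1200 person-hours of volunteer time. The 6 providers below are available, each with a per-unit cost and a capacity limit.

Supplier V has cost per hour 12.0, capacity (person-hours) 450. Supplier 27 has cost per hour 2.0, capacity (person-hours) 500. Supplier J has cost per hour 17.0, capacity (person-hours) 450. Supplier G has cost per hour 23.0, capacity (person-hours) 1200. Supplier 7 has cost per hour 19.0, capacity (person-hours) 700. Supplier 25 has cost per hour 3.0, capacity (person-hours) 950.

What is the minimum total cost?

3100

Use providers in increasing cost order.
Supplier 27 at 2.0: take all 500 person-hours → 700 still needed.
Supplier 25 (3.0): take the remaining 700 → done.
Supplier V, Supplier J, Supplier 7, Supplier G: unused.
Cost = 500×2.0 + 700×3.0 = 3100.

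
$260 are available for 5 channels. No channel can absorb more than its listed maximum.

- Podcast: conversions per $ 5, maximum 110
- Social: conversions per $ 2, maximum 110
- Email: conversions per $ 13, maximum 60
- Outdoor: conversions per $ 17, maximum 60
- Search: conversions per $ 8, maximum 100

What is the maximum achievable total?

Rank by conversions per $: Outdoor 17 > Email 13 > Search 8 > Podcast 5 > Social 2.
Give Outdoor 60 to hit its cap of 60 ; 200 left.
Give Email 60 to hit its cap of 60 ; 140 left.
Search takes 100 to reach its cap of 100 ; 40 left.
Only 40 left; Podcast takes them to reach 40.
Total = 5×40 + 13×60 + 17×60 + 8×100 = 2800.

2800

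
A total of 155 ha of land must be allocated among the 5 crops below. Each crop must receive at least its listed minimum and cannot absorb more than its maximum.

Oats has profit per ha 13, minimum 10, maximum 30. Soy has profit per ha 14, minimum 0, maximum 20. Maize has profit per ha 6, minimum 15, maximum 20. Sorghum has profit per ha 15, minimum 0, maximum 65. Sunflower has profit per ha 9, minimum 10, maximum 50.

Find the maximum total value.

1960

Meeting every minimum uses 10+0+15+0+10 = 35 ha, leaving 120.
Highest profit per ha first: Sorghum 15 > Soy 14 > Oats 13 > Sunflower 9 > Maize 6.
Sorghum: +65 to 65 (cap) ; 55 left.
Give Soy 20 more to hit its cap of 20 ; 35 left.
Oats takes 20 more to reach its cap of 30 ; 15 left.
Only 15 left; Sunflower takes them to reach 25.
Total = 13×30 + 14×20 + 6×15 + 15×65 + 9×25 = 1960.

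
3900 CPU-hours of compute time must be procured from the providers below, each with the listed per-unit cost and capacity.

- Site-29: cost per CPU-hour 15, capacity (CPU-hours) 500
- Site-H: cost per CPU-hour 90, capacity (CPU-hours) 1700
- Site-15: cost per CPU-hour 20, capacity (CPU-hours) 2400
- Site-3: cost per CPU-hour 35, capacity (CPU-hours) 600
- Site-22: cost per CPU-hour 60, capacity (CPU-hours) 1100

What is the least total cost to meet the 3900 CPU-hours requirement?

Use providers in increasing cost order.
Site-29 at 15: take all 500 CPU-hours — 3400 still needed.
Site-15 (20): use full 2400 — 1000 CPU-hours to go.
Site-3 (35): use full 600 — 400 CPU-hours to go.
Site-22 at 60: take 400 of its 1100 — requirement met.
Site-H: unused.
Cost = 500×15 + 2400×20 + 600×35 + 400×60 = 100500.

100500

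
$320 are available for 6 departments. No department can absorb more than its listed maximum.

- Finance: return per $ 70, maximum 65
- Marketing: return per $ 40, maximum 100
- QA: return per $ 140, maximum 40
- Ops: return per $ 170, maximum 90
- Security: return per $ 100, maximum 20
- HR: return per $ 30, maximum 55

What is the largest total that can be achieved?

Highest return per $ first: Ops 170 > QA 140 > Security 100 > Finance 70 > Marketing 40 > HR 30.
Give Ops 90 to hit its cap of 90 — 230 left.
QA takes 40 to reach its cap of 40 — 190 left.
Security takes 20 to reach its cap of 20 — 170 left.
Finance: +65 to 65 (cap) — 105 left.
Marketing takes 100 to reach its cap of 100 — 5 left.
Only 5 left; HR takes them to reach 5.
Total = 70×65 + 40×100 + 140×40 + 170×90 + 100×20 + 30×5 = 31600.

31600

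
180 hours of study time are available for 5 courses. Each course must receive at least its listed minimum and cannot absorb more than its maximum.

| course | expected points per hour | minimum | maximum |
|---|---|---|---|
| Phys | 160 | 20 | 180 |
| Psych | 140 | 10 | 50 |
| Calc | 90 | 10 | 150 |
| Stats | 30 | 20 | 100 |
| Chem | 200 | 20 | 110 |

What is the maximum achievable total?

29700

Meeting every minimum uses 20+10+10+20+20 = 80 hours, leaving 100.
Rank by expected points per hour: Chem 200 > Phys 160 > Psych 140 > Calc 90 > Stats 30.
Chem takes 90 more to reach its cap of 110 ; 10 left.
Phys has room for 160 more but only 10 remain, so it gets 30.
Total = 160×30 + 140×10 + 90×10 + 30×20 + 200×110 = 29700.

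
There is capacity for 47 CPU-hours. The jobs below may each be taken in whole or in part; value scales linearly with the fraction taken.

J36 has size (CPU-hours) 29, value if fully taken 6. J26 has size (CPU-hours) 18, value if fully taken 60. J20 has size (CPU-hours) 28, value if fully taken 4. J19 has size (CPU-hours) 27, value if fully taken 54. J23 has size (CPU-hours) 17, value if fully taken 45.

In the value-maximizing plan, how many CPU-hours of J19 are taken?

Rank by value-to-size ratio: J26 60/18≈3.33, J23 45/17≈2.65, J19 54/27≈2, J36 6/29≈0.207, J20 4/28≈0.143.
All 18 CPU-hours of J26 fit (value 60) ; 29 remain.
All 17 CPU-hours of J23 fit (value 45) ; 12 remain.
Fill the last 12 CPU-hours with part of J19: 12/27 of it earns 24.

12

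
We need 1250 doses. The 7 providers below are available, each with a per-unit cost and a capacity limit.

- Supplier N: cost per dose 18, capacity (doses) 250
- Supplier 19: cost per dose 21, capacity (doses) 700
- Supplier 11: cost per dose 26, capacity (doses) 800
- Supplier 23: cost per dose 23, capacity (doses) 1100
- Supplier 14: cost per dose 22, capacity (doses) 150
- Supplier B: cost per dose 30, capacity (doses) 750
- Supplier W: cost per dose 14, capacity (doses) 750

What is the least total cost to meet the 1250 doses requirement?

Use providers in increasing cost order.
Supplier W at 14: take all 750 doses → 500 still needed.
Take 250 from Supplier N at 18 → need 250 more.
Supplier 19 at 21: take 250 of its 700 → requirement met.
Supplier 14, Supplier 23, Supplier 11, Supplier B: unused.
Cost = 750×14 + 250×18 + 250×21 = 20250.

20250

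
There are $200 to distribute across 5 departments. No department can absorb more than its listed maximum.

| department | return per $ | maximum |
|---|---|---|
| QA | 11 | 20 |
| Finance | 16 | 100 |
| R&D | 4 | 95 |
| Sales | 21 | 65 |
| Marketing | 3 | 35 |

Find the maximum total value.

3245

Highest return per $ first: Sales 21 > Finance 16 > QA 11 > R&D 4 > Marketing 3.
Sales: +65 to 65 (cap) ; 135 left.
Finance takes 100 to reach its cap of 100 ; 35 left.
Give QA 20 to hit its cap of 20 ; 15 left.
R&D has room for 95 but only 15 remain, so it gets 15.
Total = 11×20 + 16×100 + 4×15 + 21×65 = 3245.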